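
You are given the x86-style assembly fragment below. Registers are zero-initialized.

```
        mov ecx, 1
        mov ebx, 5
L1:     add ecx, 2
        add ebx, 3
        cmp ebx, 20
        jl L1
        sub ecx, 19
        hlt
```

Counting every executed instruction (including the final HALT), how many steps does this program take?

after mov ecx, 1: ecx=1
after mov ebx, 5: ebx=5
after add ecx, 2: ecx=1+2=3
after add ebx, 3: ebx=5+3=8
cmp ebx, 20  (cmp 8,20)
jl L1: taken
after add ecx, 2: ecx=3+2=5
after add ebx, 3: ebx=8+3=11
cmp ebx, 20  (cmp 11,20)
jl L1: taken
after add ecx, 2: ecx=5+2=7
after add ebx, 3: ebx=11+3=14
cmp ebx, 20  (cmp 14,20)
jl L1: taken
after add ecx, 2: ecx=7+2=9
after add ebx, 3: ebx=14+3=17
cmp ebx, 20  (cmp 17,20)
jl L1: taken
after add ecx, 2: ecx=9+2=11
after add ebx, 3: ebx=17+3=20
cmp ebx, 20  (cmp 20,20)
jl L1: not taken
after sub ecx, 19: ecx=11-19=-8
halt.
Total executed instructions: 24.

24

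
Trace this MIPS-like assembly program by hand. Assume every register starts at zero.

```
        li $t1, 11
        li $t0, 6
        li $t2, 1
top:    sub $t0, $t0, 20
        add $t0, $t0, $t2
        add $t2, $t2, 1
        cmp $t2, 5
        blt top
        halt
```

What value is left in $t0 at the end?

li $t1, 11 → $t1=11
li $t0, 6 → $t0=6
li $t2, 1 → $t2=1
sub $t0, $t0, 20 → $t0=6-20=-14
add $t0, $t0, $t2 → $t0=(-14)+1=-13
add $t2, $t2, 1 → $t2=1+1=2
cmp $t2, 5  (cmp 2,5)
blt top: taken
sub $t0, $t0, 20 → $t0=(-13)-20=-33
add $t0, $t0, $t2 → $t0=(-33)+2=-31
add $t2, $t2, 1 → $t2=2+1=3
cmp $t2, 5  (cmp 3,5)
blt top: taken
sub $t0, $t0, 20 → $t0=(-31)-20=-51
add $t0, $t0, $t2 → $t0=(-51)+3=-48
add $t2, $t2, 1 → $t2=3+1=4
cmp $t2, 5  (cmp 4,5)
blt top: taken
sub $t0, $t0, 20 → $t0=(-48)-20=-68
add $t0, $t0, $t2 → $t0=(-68)+4=-64
add $t2, $t2, 1 → $t2=4+1=5
cmp $t2, 5  (cmp 5,5)
blt top: not taken
halt.

-64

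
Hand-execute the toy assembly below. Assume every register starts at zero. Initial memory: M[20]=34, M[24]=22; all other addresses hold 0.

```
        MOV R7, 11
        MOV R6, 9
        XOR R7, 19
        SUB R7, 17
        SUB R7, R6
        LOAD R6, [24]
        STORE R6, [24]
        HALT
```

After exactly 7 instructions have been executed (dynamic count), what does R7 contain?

-2

R7=11
R6=9
R7=11^19=24
R7=24-17=7
R7=7-9=-2
R6=M[24]=22
STORE R6, [24] → M[24]=22
After step 7: R7 = -2.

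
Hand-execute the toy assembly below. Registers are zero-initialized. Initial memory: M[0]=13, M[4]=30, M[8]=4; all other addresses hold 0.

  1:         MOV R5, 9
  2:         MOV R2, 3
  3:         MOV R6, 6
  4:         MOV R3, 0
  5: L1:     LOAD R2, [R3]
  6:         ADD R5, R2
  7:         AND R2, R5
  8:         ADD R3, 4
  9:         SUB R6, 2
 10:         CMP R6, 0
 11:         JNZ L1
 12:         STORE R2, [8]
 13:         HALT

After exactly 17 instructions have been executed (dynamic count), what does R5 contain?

52

MOV R5, 9 → R5=9
MOV R2, 3 → R2=3
MOV R6, 6 → R6=6
MOV R3, 0 → R3=0
LOAD R2, [R3] → R2=M[0]=13
ADD R5, R2 → R5=9+13=22
AND R2, R5 → R2=13&22=4
ADD R3, 4 → R3=0+4=4
SUB R6, 2 → R6=6-2=4
CMP R6, 0  (cmp 4,0)
JNZ L1: taken
LOAD R2, [R3] → R2=M[4]=30
ADD R5, R2 → R5=22+30=52
AND R2, R5 → R2=30&52=20
ADD R3, 4 → R3=4+4=8
SUB R6, 2 → R6=4-2=2
CMP R6, 0  (cmp 2,0)
After step 17: R5 = 52.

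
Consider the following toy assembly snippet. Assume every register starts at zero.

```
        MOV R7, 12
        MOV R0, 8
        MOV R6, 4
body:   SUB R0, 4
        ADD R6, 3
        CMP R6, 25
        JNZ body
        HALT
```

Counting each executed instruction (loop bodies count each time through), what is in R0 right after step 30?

-20

after MOV R7, 12: R7=12
after MOV R0, 8: R0=8
after MOV R6, 4: R6=4
after SUB R0, 4: R0=8-4=4
after ADD R6, 3: R6=4+3=7
CMP R6, 25  (cmp 7,25)
JNZ body: taken
after SUB R0, 4: R0=4-4=0
after ADD R6, 3: R6=7+3=10
CMP R6, 25  (cmp 10,25)
JNZ body: taken
after SUB R0, 4: R0=0-4=-4
after ADD R6, 3: R6=10+3=13
CMP R6, 25  (cmp 13,25)
JNZ body: taken
after SUB R0, 4: R0=(-4)-4=-8
after ADD R6, 3: R6=13+3=16
CMP R6, 25  (cmp 16,25)
JNZ body: taken
after SUB R0, 4: R0=(-8)-4=-12
after ADD R6, 3: R6=16+3=19
CMP R6, 25  (cmp 19,25)
JNZ body: taken
after SUB R0, 4: R0=(-12)-4=-16
after ADD R6, 3: R6=19+3=22
CMP R6, 25  (cmp 22,25)
JNZ body: taken
after SUB R0, 4: R0=(-16)-4=-20
after ADD R6, 3: R6=22+3=25
CMP R6, 25  (cmp 25,25)
After step 30: R0 = -20.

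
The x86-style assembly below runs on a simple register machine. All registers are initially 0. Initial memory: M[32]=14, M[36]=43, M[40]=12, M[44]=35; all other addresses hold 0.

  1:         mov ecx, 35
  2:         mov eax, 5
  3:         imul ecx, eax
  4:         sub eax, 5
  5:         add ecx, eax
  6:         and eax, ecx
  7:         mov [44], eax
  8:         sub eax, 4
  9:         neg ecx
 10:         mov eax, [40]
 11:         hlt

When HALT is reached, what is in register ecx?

-175

ecx=35
eax=5
ecx=35*5=175
eax=5-5=0
ecx=175+0=175
eax=0&175=0
mov [44], eax → M[44]=0
eax=0-4=-4
ecx=-(175)=-175
eax=M[40]=12
halt.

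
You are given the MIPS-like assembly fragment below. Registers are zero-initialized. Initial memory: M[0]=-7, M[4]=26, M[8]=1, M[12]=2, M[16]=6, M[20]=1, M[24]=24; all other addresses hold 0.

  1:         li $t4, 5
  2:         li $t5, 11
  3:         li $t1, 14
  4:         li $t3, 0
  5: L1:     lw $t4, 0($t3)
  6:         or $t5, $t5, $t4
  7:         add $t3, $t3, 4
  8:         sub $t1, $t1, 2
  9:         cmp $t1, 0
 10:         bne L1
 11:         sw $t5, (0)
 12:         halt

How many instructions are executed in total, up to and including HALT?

48

$t4=5
$t5=11
$t1=14
$t3=0
$t4=M[0]=-7
$t5=11|(-7)=-5
$t3=0+4=4
$t1=14-2=12
cmp $t1, 0  (cmp 12,0)
bne L1: taken
$t4=M[4]=26
$t5=(-5)|26=-5
$t3=4+4=8
$t1=12-2=10
cmp $t1, 0  (cmp 10,0)
bne L1: taken
$t4=M[8]=1
$t5=(-5)|1=-5
$t3=8+4=12
$t1=10-2=8
cmp $t1, 0  (cmp 8,0)
bne L1: taken
$t4=M[12]=2
$t5=(-5)|2=-5
$t3=12+4=16
$t1=8-2=6
cmp $t1, 0  (cmp 6,0)
bne L1: taken
$t4=M[16]=6
$t5=(-5)|6=-1
$t3=16+4=20
$t1=6-2=4
cmp $t1, 0  (cmp 4,0)
bne L1: taken
$t4=M[20]=1
$t5=(-1)|1=-1
$t3=20+4=24
$t1=4-2=2
cmp $t1, 0  (cmp 2,0)
bne L1: taken
$t4=M[24]=24
$t5=(-1)|24=-1
$t3=24+4=28
$t1=2-2=0
cmp $t1, 0  (cmp 0,0)
bne L1: not taken
sw $t5, (0) → M[0]=-1
halt.
Total executed instructions: 48.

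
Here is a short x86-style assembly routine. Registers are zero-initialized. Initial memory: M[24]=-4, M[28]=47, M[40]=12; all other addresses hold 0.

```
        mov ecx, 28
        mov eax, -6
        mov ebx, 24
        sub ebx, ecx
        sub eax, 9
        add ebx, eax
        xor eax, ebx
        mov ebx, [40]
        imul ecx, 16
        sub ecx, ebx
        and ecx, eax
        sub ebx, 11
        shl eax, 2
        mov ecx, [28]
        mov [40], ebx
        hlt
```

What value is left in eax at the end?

112

ecx=28
eax=-6
ebx=24
ebx=24-28=-4
eax=(-6)-9=-15
ebx=(-4)+(-15)=-19
eax=(-15)^(-19)=28
ebx=M[40]=12
ecx=28*16=448
ecx=448-12=436
ecx=436&28=20
ebx=12-11=1
eax=28<<2=112
ecx=M[28]=47
mov [40], ebx → M[40]=1
halt.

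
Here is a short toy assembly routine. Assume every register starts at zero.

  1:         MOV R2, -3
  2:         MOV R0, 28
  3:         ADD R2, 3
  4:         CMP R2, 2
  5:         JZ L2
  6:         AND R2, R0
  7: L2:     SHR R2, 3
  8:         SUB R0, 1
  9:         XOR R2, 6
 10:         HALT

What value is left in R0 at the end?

27

after MOV R2, -3: R2=-3
after MOV R0, 28: R0=28
after ADD R2, 3: R2=(-3)+3=0
CMP R2, 2  (cmp 0,2)
JZ L2: not taken
after AND R2, R0: R2=0&28=0
after SHR R2, 3: R2=0>>3=0
after SUB R0, 1: R0=28-1=27
after XOR R2, 6: R2=0^6=6
halt.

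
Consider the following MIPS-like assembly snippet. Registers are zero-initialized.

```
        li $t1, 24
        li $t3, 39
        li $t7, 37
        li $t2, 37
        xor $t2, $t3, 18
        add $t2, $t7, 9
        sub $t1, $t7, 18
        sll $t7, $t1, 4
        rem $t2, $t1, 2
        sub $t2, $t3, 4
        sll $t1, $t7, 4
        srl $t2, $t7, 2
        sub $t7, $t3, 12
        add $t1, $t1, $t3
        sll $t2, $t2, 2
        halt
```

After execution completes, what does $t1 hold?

$t1=24
$t3=39
$t7=37
$t2=37
$t2=39^18=53
$t2=37+9=46
$t1=37-18=19
$t7=19<<4=304
$t2=19%2=1
$t2=39-4=35
$t1=304<<4=4864
$t2=304>>2=76
$t7=39-12=27
$t1=4864+39=4903
$t2=76<<2=304
halt.

4903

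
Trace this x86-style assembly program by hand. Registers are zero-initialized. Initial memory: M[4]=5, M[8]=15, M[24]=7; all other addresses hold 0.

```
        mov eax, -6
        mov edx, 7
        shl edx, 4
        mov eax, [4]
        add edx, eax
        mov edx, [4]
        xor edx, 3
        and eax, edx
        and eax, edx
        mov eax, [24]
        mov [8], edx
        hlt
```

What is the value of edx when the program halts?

eax=-6
edx=7
edx=7<<4=112
eax=M[4]=5
edx=112+5=117
edx=M[4]=5
edx=5^3=6
eax=5&6=4
eax=4&6=4
eax=M[24]=7
mov [8], edx → M[8]=6
halt.

6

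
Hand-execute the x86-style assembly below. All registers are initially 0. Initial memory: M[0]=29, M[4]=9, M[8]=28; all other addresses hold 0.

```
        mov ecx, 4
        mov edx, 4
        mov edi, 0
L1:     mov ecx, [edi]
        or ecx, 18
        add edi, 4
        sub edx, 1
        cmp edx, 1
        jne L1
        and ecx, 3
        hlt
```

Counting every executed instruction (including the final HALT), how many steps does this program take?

ecx=4
edx=4
edi=0
ecx=M[0]=29
ecx=29|18=31
edi=0+4=4
edx=4-1=3
cmp edx, 1  (cmp 3,1)
jne L1: taken
ecx=M[4]=9
ecx=9|18=27
edi=4+4=8
edx=3-1=2
cmp edx, 1  (cmp 2,1)
jne L1: taken
ecx=M[8]=28
ecx=28|18=30
edi=8+4=12
edx=2-1=1
cmp edx, 1  (cmp 1,1)
jne L1: not taken
ecx=30&3=2
halt.
Total executed instructions: 23.

23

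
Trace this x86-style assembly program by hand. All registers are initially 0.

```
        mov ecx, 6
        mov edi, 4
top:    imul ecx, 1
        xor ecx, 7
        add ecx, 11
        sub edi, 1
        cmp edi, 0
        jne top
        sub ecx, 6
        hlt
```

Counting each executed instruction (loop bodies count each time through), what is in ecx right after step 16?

17

mov ecx, 6 → ecx=6
mov edi, 4 → edi=4
imul ecx, 1 → ecx=6*1=6
xor ecx, 7 → ecx=6^7=1
add ecx, 11 → ecx=1+11=12
sub edi, 1 → edi=4-1=3
cmp edi, 0  (cmp 3,0)
jne top: taken
imul ecx, 1 → ecx=12*1=12
xor ecx, 7 → ecx=12^7=11
add ecx, 11 → ecx=11+11=22
sub edi, 1 → edi=3-1=2
cmp edi, 0  (cmp 2,0)
jne top: taken
imul ecx, 1 → ecx=22*1=22
xor ecx, 7 → ecx=22^7=17
After step 16: ecx = 17.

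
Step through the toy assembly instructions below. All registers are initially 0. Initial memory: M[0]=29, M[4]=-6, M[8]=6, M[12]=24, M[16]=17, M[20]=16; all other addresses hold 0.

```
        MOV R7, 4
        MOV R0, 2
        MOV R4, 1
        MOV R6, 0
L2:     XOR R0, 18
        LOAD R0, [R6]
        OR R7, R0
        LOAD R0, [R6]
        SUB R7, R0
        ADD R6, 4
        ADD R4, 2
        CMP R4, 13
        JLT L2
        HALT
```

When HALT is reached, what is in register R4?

R7=4
R0=2
R4=1
R6=0
R0=2^18=16
R0=M[0]=29
R7=4|29=29
R0=M[0]=29
R7=29-29=0
R6=0+4=4
R4=1+2=3
CMP R4, 13  (cmp 3,13)
JLT L2: taken
R0=29^18=15
R0=M[4]=-6
R7=0|(-6)=-6
R0=M[4]=-6
R7=(-6)-(-6)=0
R6=4+4=8
R4=3+2=5
CMP R4, 13  (cmp 5,13)
JLT L2: taken
R0=(-6)^18=-24
R0=M[8]=6
R7=0|6=6
R0=M[8]=6
R7=6-6=0
R6=8+4=12
R4=5+2=7
CMP R4, 13  (cmp 7,13)
JLT L2: taken
R0=6^18=20
R0=M[12]=24
R7=0|24=24
R0=M[12]=24
R7=24-24=0
R6=12+4=16
R4=7+2=9
CMP R4, 13  (cmp 9,13)
JLT L2: taken
R0=24^18=10
R0=M[16]=17
R7=0|17=17
R0=M[16]=17
R7=17-17=0
R6=16+4=20
R4=9+2=11
CMP R4, 13  (cmp 11,13)
JLT L2: taken
R0=17^18=3
R0=M[20]=16
R7=0|16=16
R0=M[20]=16
R7=16-16=0
R6=20+4=24
R4=11+2=13
CMP R4, 13  (cmp 13,13)
JLT L2: not taken
halt.

13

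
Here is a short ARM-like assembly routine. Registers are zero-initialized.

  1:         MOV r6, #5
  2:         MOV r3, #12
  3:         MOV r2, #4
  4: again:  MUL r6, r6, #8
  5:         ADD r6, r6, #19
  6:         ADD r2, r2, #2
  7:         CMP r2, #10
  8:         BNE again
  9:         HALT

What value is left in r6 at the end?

r6=5
r3=12
r2=4
r6=5*8=40
r6=40+19=59
r2=4+2=6
CMP r2, #10  (cmp 6,10)
BNE again: taken
r6=59*8=472
r6=472+19=491
r2=6+2=8
CMP r2, #10  (cmp 8,10)
BNE again: taken
r6=491*8=3928
r6=3928+19=3947
r2=8+2=10
CMP r2, #10  (cmp 10,10)
BNE again: not taken
halt.

3947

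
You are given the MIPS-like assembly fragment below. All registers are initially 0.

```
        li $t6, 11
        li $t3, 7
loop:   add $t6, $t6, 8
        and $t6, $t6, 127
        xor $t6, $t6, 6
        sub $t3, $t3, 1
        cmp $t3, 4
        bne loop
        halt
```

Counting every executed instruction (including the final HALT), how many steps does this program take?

21

after li $t6, 11: $t6=11
after li $t3, 7: $t3=7
after add $t6, $t6, 8: $t6=11+8=19
after and $t6, $t6, 127: $t6=19&127=19
after xor $t6, $t6, 6: $t6=19^6=21
after sub $t3, $t3, 1: $t3=7-1=6
cmp $t3, 4  (cmp 6,4)
bne loop: taken
after add $t6, $t6, 8: $t6=21+8=29
after and $t6, $t6, 127: $t6=29&127=29
after xor $t6, $t6, 6: $t6=29^6=27
after sub $t3, $t3, 1: $t3=6-1=5
cmp $t3, 4  (cmp 5,4)
bne loop: taken
after add $t6, $t6, 8: $t6=27+8=35
after and $t6, $t6, 127: $t6=35&127=35
after xor $t6, $t6, 6: $t6=35^6=37
after sub $t3, $t3, 1: $t3=5-1=4
cmp $t3, 4  (cmp 4,4)
bne loop: not taken
halt.
Total executed instructions: 21.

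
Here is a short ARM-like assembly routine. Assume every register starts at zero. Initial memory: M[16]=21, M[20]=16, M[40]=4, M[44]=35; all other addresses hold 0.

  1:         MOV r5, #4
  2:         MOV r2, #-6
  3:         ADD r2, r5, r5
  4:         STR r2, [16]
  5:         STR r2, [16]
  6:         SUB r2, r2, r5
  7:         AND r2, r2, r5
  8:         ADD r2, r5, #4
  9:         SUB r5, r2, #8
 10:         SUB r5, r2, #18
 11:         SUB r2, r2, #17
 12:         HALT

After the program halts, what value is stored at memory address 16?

MOV r5, #4 → r5=4
MOV r2, #-6 → r2=-6
ADD r2, r5, r5 → r2=4+4=8
STR r2, [16] → M[16]=8
STR r2, [16] → M[16]=8
SUB r2, r2, r5 → r2=8-4=4
AND r2, r2, r5 → r2=4&4=4
ADD r2, r5, #4 → r2=4+4=8
SUB r5, r2, #8 → r5=8-8=0
SUB r5, r2, #18 → r5=8-18=-10
SUB r2, r2, #17 → r2=8-17=-9
halt.

8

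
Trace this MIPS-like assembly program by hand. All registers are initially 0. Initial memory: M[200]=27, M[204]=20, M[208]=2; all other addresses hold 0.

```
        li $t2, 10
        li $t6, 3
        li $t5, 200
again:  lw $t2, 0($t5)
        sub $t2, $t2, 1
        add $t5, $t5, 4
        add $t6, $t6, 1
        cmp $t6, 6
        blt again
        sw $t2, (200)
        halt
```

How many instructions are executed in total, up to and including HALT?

23

after li $t2, 10: $t2=10
after li $t6, 3: $t6=3
after li $t5, 200: $t5=200
after lw $t2, 0($t5): $t2=M[200]=27
after sub $t2, $t2, 1: $t2=27-1=26
after add $t5, $t5, 4: $t5=200+4=204
after add $t6, $t6, 1: $t6=3+1=4
cmp $t6, 6  (cmp 4,6)
blt again: taken
after lw $t2, 0($t5): $t2=M[204]=20
after sub $t2, $t2, 1: $t2=20-1=19
after add $t5, $t5, 4: $t5=204+4=208
after add $t6, $t6, 1: $t6=4+1=5
cmp $t6, 6  (cmp 5,6)
blt again: taken
after lw $t2, 0($t5): $t2=M[208]=2
after sub $t2, $t2, 1: $t2=2-1=1
after add $t5, $t5, 4: $t5=208+4=212
after add $t6, $t6, 1: $t6=5+1=6
cmp $t6, 6  (cmp 6,6)
blt again: not taken
sw $t2, (200) → M[200]=1
halt.
Total executed instructions: 23.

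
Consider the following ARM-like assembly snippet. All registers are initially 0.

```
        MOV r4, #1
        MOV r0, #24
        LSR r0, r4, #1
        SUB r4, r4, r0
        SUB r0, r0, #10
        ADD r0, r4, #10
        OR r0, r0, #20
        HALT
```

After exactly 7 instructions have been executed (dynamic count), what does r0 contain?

31

MOV r4, #1 → r4=1
MOV r0, #24 → r0=24
LSR r0, r4, #1 → r0=1>>1=0
SUB r4, r4, r0 → r4=1-0=1
SUB r0, r0, #10 → r0=0-10=-10
ADD r0, r4, #10 → r0=1+10=11
OR r0, r0, #20 → r0=11|20=31
After step 7: r0 = 31.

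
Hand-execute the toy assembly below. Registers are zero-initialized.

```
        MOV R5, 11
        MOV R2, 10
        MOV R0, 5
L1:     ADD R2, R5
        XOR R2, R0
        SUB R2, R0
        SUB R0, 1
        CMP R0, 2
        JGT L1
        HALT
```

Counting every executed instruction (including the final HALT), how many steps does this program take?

after MOV R5, 11: R5=11
after MOV R2, 10: R2=10
after MOV R0, 5: R0=5
after ADD R2, R5: R2=10+11=21
after XOR R2, R0: R2=21^5=16
after SUB R2, R0: R2=16-5=11
after SUB R0, 1: R0=5-1=4
CMP R0, 2  (cmp 4,2)
JGT L1: taken
after ADD R2, R5: R2=11+11=22
after XOR R2, R0: R2=22^4=18
after SUB R2, R0: R2=18-4=14
after SUB R0, 1: R0=4-1=3
CMP R0, 2  (cmp 3,2)
JGT L1: taken
after ADD R2, R5: R2=14+11=25
after XOR R2, R0: R2=25^3=26
after SUB R2, R0: R2=26-3=23
after SUB R0, 1: R0=3-1=2
CMP R0, 2  (cmp 2,2)
JGT L1: not taken
halt.
Total executed instructions: 22.

22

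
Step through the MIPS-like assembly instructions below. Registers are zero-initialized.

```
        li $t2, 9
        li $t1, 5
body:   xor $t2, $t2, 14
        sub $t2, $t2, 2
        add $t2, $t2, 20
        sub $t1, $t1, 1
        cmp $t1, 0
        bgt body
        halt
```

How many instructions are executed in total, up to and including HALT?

li $t2, 9 → $t2=9
li $t1, 5 → $t1=5
xor $t2, $t2, 14 → $t2=9^14=7
sub $t2, $t2, 2 → $t2=7-2=5
add $t2, $t2, 20 → $t2=5+20=25
sub $t1, $t1, 1 → $t1=5-1=4
cmp $t1, 0  (cmp 4,0)
bgt body: taken
xor $t2, $t2, 14 → $t2=25^14=23
sub $t2, $t2, 2 → $t2=23-2=21
add $t2, $t2, 20 → $t2=21+20=41
sub $t1, $t1, 1 → $t1=4-1=3
cmp $t1, 0  (cmp 3,0)
bgt body: taken
xor $t2, $t2, 14 → $t2=41^14=39
sub $t2, $t2, 2 → $t2=39-2=37
add $t2, $t2, 20 → $t2=37+20=57
sub $t1, $t1, 1 → $t1=3-1=2
cmp $t1, 0  (cmp 2,0)
bgt body: taken
xor $t2, $t2, 14 → $t2=57^14=55
sub $t2, $t2, 2 → $t2=55-2=53
add $t2, $t2, 20 → $t2=53+20=73
sub $t1, $t1, 1 → $t1=2-1=1
cmp $t1, 0  (cmp 1,0)
bgt body: taken
xor $t2, $t2, 14 → $t2=73^14=71
sub $t2, $t2, 2 → $t2=71-2=69
add $t2, $t2, 20 → $t2=69+20=89
sub $t1, $t1, 1 → $t1=1-1=0
cmp $t1, 0  (cmp 0,0)
bgt body: not taken
halt.
Total executed instructions: 33.

33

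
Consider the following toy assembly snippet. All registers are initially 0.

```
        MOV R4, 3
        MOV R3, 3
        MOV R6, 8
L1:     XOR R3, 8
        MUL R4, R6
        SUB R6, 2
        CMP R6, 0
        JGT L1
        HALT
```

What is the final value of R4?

1152

R4=3
R3=3
R6=8
R3=3^8=11
R4=3*8=24
R6=8-2=6
CMP R6, 0  (cmp 6,0)
JGT L1: taken
R3=11^8=3
R4=24*6=144
R6=6-2=4
CMP R6, 0  (cmp 4,0)
JGT L1: taken
R3=3^8=11
R4=144*4=576
R6=4-2=2
CMP R6, 0  (cmp 2,0)
JGT L1: taken
R3=11^8=3
R4=576*2=1152
R6=2-2=0
CMP R6, 0  (cmp 0,0)
JGT L1: not taken
halt.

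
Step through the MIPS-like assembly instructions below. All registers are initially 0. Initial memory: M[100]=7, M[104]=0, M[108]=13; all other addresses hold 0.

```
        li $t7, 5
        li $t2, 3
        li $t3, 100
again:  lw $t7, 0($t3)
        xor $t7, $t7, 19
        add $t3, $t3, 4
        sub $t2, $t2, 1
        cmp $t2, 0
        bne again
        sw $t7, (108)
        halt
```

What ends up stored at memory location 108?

$t7=5
$t2=3
$t3=100
$t7=M[100]=7
$t7=7^19=20
$t3=100+4=104
$t2=3-1=2
cmp $t2, 0  (cmp 2,0)
bne again: taken
$t7=M[104]=0
$t7=0^19=19
$t3=104+4=108
$t2=2-1=1
cmp $t2, 0  (cmp 1,0)
bne again: taken
$t7=M[108]=13
$t7=13^19=30
$t3=108+4=112
$t2=1-1=0
cmp $t2, 0  (cmp 0,0)
bne again: not taken
sw $t7, (108) → M[108]=30
halt.

30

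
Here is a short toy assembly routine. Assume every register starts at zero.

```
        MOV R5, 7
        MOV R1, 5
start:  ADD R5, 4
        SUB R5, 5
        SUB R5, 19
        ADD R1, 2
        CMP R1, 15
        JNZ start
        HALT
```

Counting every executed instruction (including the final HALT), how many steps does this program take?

after MOV R5, 7: R5=7
after MOV R1, 5: R1=5
after ADD R5, 4: R5=7+4=11
after SUB R5, 5: R5=11-5=6
after SUB R5, 19: R5=6-19=-13
after ADD R1, 2: R1=5+2=7
CMP R1, 15  (cmp 7,15)
JNZ start: taken
after ADD R5, 4: R5=(-13)+4=-9
after SUB R5, 5: R5=(-9)-5=-14
after SUB R5, 19: R5=(-14)-19=-33
after ADD R1, 2: R1=7+2=9
CMP R1, 15  (cmp 9,15)
JNZ start: taken
after ADD R5, 4: R5=(-33)+4=-29
after SUB R5, 5: R5=(-29)-5=-34
after SUB R5, 19: R5=(-34)-19=-53
after ADD R1, 2: R1=9+2=11
CMP R1, 15  (cmp 11,15)
JNZ start: taken
after ADD R5, 4: R5=(-53)+4=-49
after SUB R5, 5: R5=(-49)-5=-54
after SUB R5, 19: R5=(-54)-19=-73
after ADD R1, 2: R1=11+2=13
CMP R1, 15  (cmp 13,15)
JNZ start: taken
after ADD R5, 4: R5=(-73)+4=-69
after SUB R5, 5: R5=(-69)-5=-74
after SUB R5, 19: R5=(-74)-19=-93
after ADD R1, 2: R1=13+2=15
CMP R1, 15  (cmp 15,15)
JNZ start: not taken
halt.
Total executed instructions: 33.

33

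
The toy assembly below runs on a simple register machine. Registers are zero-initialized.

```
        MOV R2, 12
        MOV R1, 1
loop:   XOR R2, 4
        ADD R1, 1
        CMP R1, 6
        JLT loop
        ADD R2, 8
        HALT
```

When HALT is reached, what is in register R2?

16

MOV R2, 12 → R2=12
MOV R1, 1 → R1=1
XOR R2, 4 → R2=12^4=8
ADD R1, 1 → R1=1+1=2
CMP R1, 6  (cmp 2,6)
JLT loop: taken
XOR R2, 4 → R2=8^4=12
ADD R1, 1 → R1=2+1=3
CMP R1, 6  (cmp 3,6)
JLT loop: taken
XOR R2, 4 → R2=12^4=8
ADD R1, 1 → R1=3+1=4
CMP R1, 6  (cmp 4,6)
JLT loop: taken
XOR R2, 4 → R2=8^4=12
ADD R1, 1 → R1=4+1=5
CMP R1, 6  (cmp 5,6)
JLT loop: taken
XOR R2, 4 → R2=12^4=8
ADD R1, 1 → R1=5+1=6
CMP R1, 6  (cmp 6,6)
JLT loop: not taken
ADD R2, 8 → R2=8+8=16
halt.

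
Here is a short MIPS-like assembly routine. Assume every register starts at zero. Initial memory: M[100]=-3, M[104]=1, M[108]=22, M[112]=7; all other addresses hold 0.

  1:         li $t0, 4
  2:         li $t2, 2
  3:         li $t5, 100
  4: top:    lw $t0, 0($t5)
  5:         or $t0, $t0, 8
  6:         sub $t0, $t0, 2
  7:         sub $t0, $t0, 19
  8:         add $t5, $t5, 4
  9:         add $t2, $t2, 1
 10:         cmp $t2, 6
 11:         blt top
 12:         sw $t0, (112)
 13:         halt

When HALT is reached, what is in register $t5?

$t0=4
$t2=2
$t5=100
$t0=M[100]=-3
$t0=(-3)|8=-3
$t0=(-3)-2=-5
$t0=(-5)-19=-24
$t5=100+4=104
$t2=2+1=3
cmp $t2, 6  (cmp 3,6)
blt top: taken
$t0=M[104]=1
$t0=1|8=9
$t0=9-2=7
$t0=7-19=-12
$t5=104+4=108
$t2=3+1=4
cmp $t2, 6  (cmp 4,6)
blt top: taken
$t0=M[108]=22
$t0=22|8=30
$t0=30-2=28
$t0=28-19=9
$t5=108+4=112
$t2=4+1=5
cmp $t2, 6  (cmp 5,6)
blt top: taken
$t0=M[112]=7
$t0=7|8=15
$t0=15-2=13
$t0=13-19=-6
$t5=112+4=116
$t2=5+1=6
cmp $t2, 6  (cmp 6,6)
blt top: not taken
sw $t0, (112) → M[112]=-6
halt.

116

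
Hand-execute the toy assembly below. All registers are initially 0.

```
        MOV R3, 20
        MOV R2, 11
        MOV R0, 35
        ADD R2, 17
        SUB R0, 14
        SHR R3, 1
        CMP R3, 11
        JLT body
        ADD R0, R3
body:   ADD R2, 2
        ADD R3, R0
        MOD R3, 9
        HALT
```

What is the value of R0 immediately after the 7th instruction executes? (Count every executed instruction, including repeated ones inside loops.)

MOV R3, 20 → R3=20
MOV R2, 11 → R2=11
MOV R0, 35 → R0=35
ADD R2, 17 → R2=11+17=28
SUB R0, 14 → R0=35-14=21
SHR R3, 1 → R3=20>>1=10
CMP R3, 11  (cmp 10,11)
After step 7: R0 = 21.

21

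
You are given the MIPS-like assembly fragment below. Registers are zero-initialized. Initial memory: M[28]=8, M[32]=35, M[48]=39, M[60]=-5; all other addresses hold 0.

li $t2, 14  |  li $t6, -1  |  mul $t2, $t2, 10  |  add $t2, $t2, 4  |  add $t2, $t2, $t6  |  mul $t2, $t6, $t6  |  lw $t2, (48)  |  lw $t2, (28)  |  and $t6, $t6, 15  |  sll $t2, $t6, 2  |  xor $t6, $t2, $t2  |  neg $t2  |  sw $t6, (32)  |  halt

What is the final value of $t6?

$t2=14
$t6=-1
$t2=14*10=140
$t2=140+4=144
$t2=144+(-1)=143
$t2=(-1)*(-1)=1
$t2=M[48]=39
$t2=M[28]=8
$t6=(-1)&15=15
$t2=15<<2=60
$t6=60^60=0
$t2=-(60)=-60
sw $t6, (32) → M[32]=0
halt.

0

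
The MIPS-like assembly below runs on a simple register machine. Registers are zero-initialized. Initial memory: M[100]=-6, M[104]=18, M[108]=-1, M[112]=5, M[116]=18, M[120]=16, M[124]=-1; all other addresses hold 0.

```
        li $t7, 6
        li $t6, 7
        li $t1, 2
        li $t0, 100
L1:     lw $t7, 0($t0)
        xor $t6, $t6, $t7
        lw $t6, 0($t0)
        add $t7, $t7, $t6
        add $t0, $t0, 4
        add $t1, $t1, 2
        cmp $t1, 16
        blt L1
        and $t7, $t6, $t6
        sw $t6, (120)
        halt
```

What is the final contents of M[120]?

-1

$t7=6
$t6=7
$t1=2
$t0=100
$t7=M[100]=-6
$t6=7^(-6)=-3
$t6=M[100]=-6
$t7=(-6)+(-6)=-12
$t0=100+4=104
$t1=2+2=4
cmp $t1, 16  (cmp 4,16)
blt L1: taken
$t7=M[104]=18
$t6=(-6)^18=-24
$t6=M[104]=18
$t7=18+18=36
$t0=104+4=108
$t1=4+2=6
cmp $t1, 16  (cmp 6,16)
blt L1: taken
$t7=M[108]=-1
$t6=18^(-1)=-19
$t6=M[108]=-1
$t7=(-1)+(-1)=-2
$t0=108+4=112
$t1=6+2=8
cmp $t1, 16  (cmp 8,16)
blt L1: taken
$t7=M[112]=5
$t6=(-1)^5=-6
$t6=M[112]=5
$t7=5+5=10
$t0=112+4=116
$t1=8+2=10
cmp $t1, 16  (cmp 10,16)
blt L1: taken
$t7=M[116]=18
$t6=5^18=23
$t6=M[116]=18
$t7=18+18=36
$t0=116+4=120
$t1=10+2=12
cmp $t1, 16  (cmp 12,16)
blt L1: taken
$t7=M[120]=16
$t6=18^16=2
$t6=M[120]=16
$t7=16+16=32
$t0=120+4=124
$t1=12+2=14
cmp $t1, 16  (cmp 14,16)
blt L1: taken
$t7=M[124]=-1
$t6=16^(-1)=-17
$t6=M[124]=-1
$t7=(-1)+(-1)=-2
$t0=124+4=128
$t1=14+2=16
cmp $t1, 16  (cmp 16,16)
blt L1: not taken
$t7=(-1)&(-1)=-1
sw $t6, (120) → M[120]=-1
halt.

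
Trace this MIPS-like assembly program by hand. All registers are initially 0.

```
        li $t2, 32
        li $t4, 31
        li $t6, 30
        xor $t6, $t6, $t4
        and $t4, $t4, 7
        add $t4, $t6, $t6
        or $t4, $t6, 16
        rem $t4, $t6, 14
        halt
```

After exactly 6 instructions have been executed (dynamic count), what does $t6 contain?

1

$t2=32
$t4=31
$t6=30
$t6=30^31=1
$t4=31&7=7
$t4=1+1=2
After step 6: $t6 = 1.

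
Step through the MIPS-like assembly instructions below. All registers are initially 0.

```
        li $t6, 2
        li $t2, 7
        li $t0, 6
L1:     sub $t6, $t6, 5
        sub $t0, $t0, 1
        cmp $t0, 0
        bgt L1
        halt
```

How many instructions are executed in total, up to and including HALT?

li $t6, 2 → $t6=2
li $t2, 7 → $t2=7
li $t0, 6 → $t0=6
sub $t6, $t6, 5 → $t6=2-5=-3
sub $t0, $t0, 1 → $t0=6-1=5
cmp $t0, 0  (cmp 5,0)
bgt L1: taken
sub $t6, $t6, 5 → $t6=(-3)-5=-8
sub $t0, $t0, 1 → $t0=5-1=4
cmp $t0, 0  (cmp 4,0)
bgt L1: taken
sub $t6, $t6, 5 → $t6=(-8)-5=-13
sub $t0, $t0, 1 → $t0=4-1=3
cmp $t0, 0  (cmp 3,0)
bgt L1: taken
sub $t6, $t6, 5 → $t6=(-13)-5=-18
sub $t0, $t0, 1 → $t0=3-1=2
cmp $t0, 0  (cmp 2,0)
bgt L1: taken
sub $t6, $t6, 5 → $t6=(-18)-5=-23
sub $t0, $t0, 1 → $t0=2-1=1
cmp $t0, 0  (cmp 1,0)
bgt L1: taken
sub $t6, $t6, 5 → $t6=(-23)-5=-28
sub $t0, $t0, 1 → $t0=1-1=0
cmp $t0, 0  (cmp 0,0)
bgt L1: not taken
halt.
Total executed instructions: 28.

28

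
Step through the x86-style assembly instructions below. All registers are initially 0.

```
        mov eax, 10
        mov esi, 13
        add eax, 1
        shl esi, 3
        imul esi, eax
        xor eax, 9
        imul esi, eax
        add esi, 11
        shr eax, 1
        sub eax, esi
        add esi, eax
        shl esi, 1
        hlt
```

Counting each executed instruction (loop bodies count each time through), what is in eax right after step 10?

mov eax, 10 → eax=10
mov esi, 13 → esi=13
add eax, 1 → eax=10+1=11
shl esi, 3 → esi=13<<3=104
imul esi, eax → esi=104*11=1144
xor eax, 9 → eax=11^9=2
imul esi, eax → esi=1144*2=2288
add esi, 11 → esi=2288+11=2299
shr eax, 1 → eax=2>>1=1
sub eax, esi → eax=1-2299=-2298
After step 10: eax = -2298.

-2298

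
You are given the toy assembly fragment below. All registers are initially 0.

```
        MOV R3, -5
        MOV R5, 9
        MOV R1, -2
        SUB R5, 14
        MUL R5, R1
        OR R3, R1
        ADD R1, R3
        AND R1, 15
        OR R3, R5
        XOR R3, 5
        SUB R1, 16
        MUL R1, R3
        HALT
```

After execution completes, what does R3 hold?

-6

R3=-5
R5=9
R1=-2
R5=9-14=-5
R5=(-5)*(-2)=10
R3=(-5)|(-2)=-1
R1=(-2)+(-1)=-3
R1=(-3)&15=13
R3=(-1)|10=-1
R3=(-1)^5=-6
R1=13-16=-3
R1=(-3)*(-6)=18
halt.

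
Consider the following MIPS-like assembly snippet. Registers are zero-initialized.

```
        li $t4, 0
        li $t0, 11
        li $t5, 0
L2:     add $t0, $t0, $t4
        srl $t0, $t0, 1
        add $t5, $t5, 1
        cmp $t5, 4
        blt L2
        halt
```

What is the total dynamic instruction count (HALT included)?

24

li $t4, 0 → $t4=0
li $t0, 11 → $t0=11
li $t5, 0 → $t5=0
add $t0, $t0, $t4 → $t0=11+0=11
srl $t0, $t0, 1 → $t0=11>>1=5
add $t5, $t5, 1 → $t5=0+1=1
cmp $t5, 4  (cmp 1,4)
blt L2: taken
add $t0, $t0, $t4 → $t0=5+0=5
srl $t0, $t0, 1 → $t0=5>>1=2
add $t5, $t5, 1 → $t5=1+1=2
cmp $t5, 4  (cmp 2,4)
blt L2: taken
add $t0, $t0, $t4 → $t0=2+0=2
srl $t0, $t0, 1 → $t0=2>>1=1
add $t5, $t5, 1 → $t5=2+1=3
cmp $t5, 4  (cmp 3,4)
blt L2: taken
add $t0, $t0, $t4 → $t0=1+0=1
srl $t0, $t0, 1 → $t0=1>>1=0
add $t5, $t5, 1 → $t5=3+1=4
cmp $t5, 4  (cmp 4,4)
blt L2: not taken
halt.
Total executed instructions: 24.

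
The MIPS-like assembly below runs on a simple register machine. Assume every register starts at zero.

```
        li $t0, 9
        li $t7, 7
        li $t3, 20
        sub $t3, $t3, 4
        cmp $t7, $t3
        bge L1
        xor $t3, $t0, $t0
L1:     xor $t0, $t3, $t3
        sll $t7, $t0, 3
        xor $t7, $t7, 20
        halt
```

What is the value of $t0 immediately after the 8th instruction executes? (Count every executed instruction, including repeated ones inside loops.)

after li $t0, 9: $t0=9
after li $t7, 7: $t7=7
after li $t3, 20: $t3=20
after sub $t3, $t3, 4: $t3=20-4=16
cmp $t7, $t3  (cmp 7,16)
bge L1: not taken
after xor $t3, $t0, $t0: $t3=9^9=0
after xor $t0, $t3, $t3: $t0=0^0=0
After step 8: $t0 = 0.

0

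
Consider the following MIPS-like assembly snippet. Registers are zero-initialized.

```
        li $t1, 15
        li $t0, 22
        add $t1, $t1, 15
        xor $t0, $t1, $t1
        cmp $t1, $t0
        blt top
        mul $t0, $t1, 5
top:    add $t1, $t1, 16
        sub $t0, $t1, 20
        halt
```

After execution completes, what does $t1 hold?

after li $t1, 15: $t1=15
after li $t0, 22: $t0=22
after add $t1, $t1, 15: $t1=15+15=30
after xor $t0, $t1, $t1: $t0=30^30=0
cmp $t1, $t0  (cmp 30,0)
blt top: not taken
after mul $t0, $t1, 5: $t0=30*5=150
after add $t1, $t1, 16: $t1=30+16=46
after sub $t0, $t1, 20: $t0=46-20=26
halt.

46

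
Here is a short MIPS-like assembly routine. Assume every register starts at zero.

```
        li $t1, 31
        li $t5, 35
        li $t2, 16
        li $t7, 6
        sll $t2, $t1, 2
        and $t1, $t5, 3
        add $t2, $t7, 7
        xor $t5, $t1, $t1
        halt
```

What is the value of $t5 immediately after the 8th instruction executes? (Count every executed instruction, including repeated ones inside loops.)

0

li $t1, 31 → $t1=31
li $t5, 35 → $t5=35
li $t2, 16 → $t2=16
li $t7, 6 → $t7=6
sll $t2, $t1, 2 → $t2=31<<2=124
and $t1, $t5, 3 → $t1=35&3=3
add $t2, $t7, 7 → $t2=6+7=13
xor $t5, $t1, $t1 → $t5=3^3=0
After step 8: $t5 = 0.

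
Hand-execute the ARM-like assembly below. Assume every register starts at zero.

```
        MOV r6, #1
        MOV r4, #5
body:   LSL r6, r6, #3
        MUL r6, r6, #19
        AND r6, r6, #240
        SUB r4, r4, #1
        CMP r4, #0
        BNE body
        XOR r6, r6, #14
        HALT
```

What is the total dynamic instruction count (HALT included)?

34

after MOV r6, #1: r6=1
after MOV r4, #5: r4=5
after LSL r6, r6, #3: r6=1<<3=8
after MUL r6, r6, #19: r6=8*19=152
after AND r6, r6, #240: r6=152&240=144
after SUB r4, r4, #1: r4=5-1=4
CMP r4, #0  (cmp 4,0)
BNE body: taken
after LSL r6, r6, #3: r6=144<<3=1152
after MUL r6, r6, #19: r6=1152*19=21888
after AND r6, r6, #240: r6=21888&240=128
after SUB r4, r4, #1: r4=4-1=3
CMP r4, #0  (cmp 3,0)
BNE body: taken
after LSL r6, r6, #3: r6=128<<3=1024
after MUL r6, r6, #19: r6=1024*19=19456
after AND r6, r6, #240: r6=19456&240=0
after SUB r4, r4, #1: r4=3-1=2
CMP r4, #0  (cmp 2,0)
BNE body: taken
after LSL r6, r6, #3: r6=0<<3=0
after MUL r6, r6, #19: r6=0*19=0
after AND r6, r6, #240: r6=0&240=0
after SUB r4, r4, #1: r4=2-1=1
CMP r4, #0  (cmp 1,0)
BNE body: taken
after LSL r6, r6, #3: r6=0<<3=0
after MUL r6, r6, #19: r6=0*19=0
after AND r6, r6, #240: r6=0&240=0
after SUB r4, r4, #1: r4=1-1=0
CMP r4, #0  (cmp 0,0)
BNE body: not taken
after XOR r6, r6, #14: r6=0^14=14
halt.
Total executed instructions: 34.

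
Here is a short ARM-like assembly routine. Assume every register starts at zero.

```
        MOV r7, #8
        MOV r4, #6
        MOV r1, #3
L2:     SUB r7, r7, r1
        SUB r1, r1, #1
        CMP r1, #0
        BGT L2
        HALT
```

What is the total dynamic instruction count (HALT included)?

16

MOV r7, #8 → r7=8
MOV r4, #6 → r4=6
MOV r1, #3 → r1=3
SUB r7, r7, r1 → r7=8-3=5
SUB r1, r1, #1 → r1=3-1=2
CMP r1, #0  (cmp 2,0)
BGT L2: taken
SUB r7, r7, r1 → r7=5-2=3
SUB r1, r1, #1 → r1=2-1=1
CMP r1, #0  (cmp 1,0)
BGT L2: taken
SUB r7, r7, r1 → r7=3-1=2
SUB r1, r1, #1 → r1=1-1=0
CMP r1, #0  (cmp 0,0)
BGT L2: not taken
halt.
Total executed instructions: 16.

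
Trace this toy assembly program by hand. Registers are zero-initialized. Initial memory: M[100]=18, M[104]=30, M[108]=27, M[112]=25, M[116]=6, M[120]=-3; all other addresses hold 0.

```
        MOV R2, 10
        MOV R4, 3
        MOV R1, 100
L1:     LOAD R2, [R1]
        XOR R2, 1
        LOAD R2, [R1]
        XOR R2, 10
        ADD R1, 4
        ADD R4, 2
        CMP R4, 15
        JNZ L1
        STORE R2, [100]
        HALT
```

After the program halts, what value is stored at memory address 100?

-9

after MOV R2, 10: R2=10
after MOV R4, 3: R4=3
after MOV R1, 100: R1=100
after LOAD R2, [R1]: R2=M[100]=18
after XOR R2, 1: R2=18^1=19
after LOAD R2, [R1]: R2=M[100]=18
after XOR R2, 10: R2=18^10=24
after ADD R1, 4: R1=100+4=104
after ADD R4, 2: R4=3+2=5
CMP R4, 15  (cmp 5,15)
JNZ L1: taken
after LOAD R2, [R1]: R2=M[104]=30
after XOR R2, 1: R2=30^1=31
after LOAD R2, [R1]: R2=M[104]=30
after XOR R2, 10: R2=30^10=20
after ADD R1, 4: R1=104+4=108
after ADD R4, 2: R4=5+2=7
CMP R4, 15  (cmp 7,15)
JNZ L1: taken
after LOAD R2, [R1]: R2=M[108]=27
after XOR R2, 1: R2=27^1=26
after LOAD R2, [R1]: R2=M[108]=27
after XOR R2, 10: R2=27^10=17
after ADD R1, 4: R1=108+4=112
after ADD R4, 2: R4=7+2=9
CMP R4, 15  (cmp 9,15)
JNZ L1: taken
after LOAD R2, [R1]: R2=M[112]=25
after XOR R2, 1: R2=25^1=24
after LOAD R2, [R1]: R2=M[112]=25
after XOR R2, 10: R2=25^10=19
after ADD R1, 4: R1=112+4=116
after ADD R4, 2: R4=9+2=11
CMP R4, 15  (cmp 11,15)
JNZ L1: taken
after LOAD R2, [R1]: R2=M[116]=6
after XOR R2, 1: R2=6^1=7
after LOAD R2, [R1]: R2=M[116]=6
after XOR R2, 10: R2=6^10=12
after ADD R1, 4: R1=116+4=120
after ADD R4, 2: R4=11+2=13
CMP R4, 15  (cmp 13,15)
JNZ L1: taken
after LOAD R2, [R1]: R2=M[120]=-3
after XOR R2, 1: R2=(-3)^1=-4
after LOAD R2, [R1]: R2=M[120]=-3
after XOR R2, 10: R2=(-3)^10=-9
after ADD R1, 4: R1=120+4=124
after ADD R4, 2: R4=13+2=15
CMP R4, 15  (cmp 15,15)
JNZ L1: not taken
STORE R2, [100] → M[100]=-9
halt.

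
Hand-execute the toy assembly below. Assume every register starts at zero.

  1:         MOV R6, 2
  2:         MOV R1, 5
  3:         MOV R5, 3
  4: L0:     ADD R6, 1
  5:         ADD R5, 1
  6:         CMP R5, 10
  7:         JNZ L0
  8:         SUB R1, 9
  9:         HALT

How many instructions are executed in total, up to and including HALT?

MOV R6, 2 → R6=2
MOV R1, 5 → R1=5
MOV R5, 3 → R5=3
ADD R6, 1 → R6=2+1=3
ADD R5, 1 → R5=3+1=4
CMP R5, 10  (cmp 4,10)
JNZ L0: taken
ADD R6, 1 → R6=3+1=4
ADD R5, 1 → R5=4+1=5
CMP R5, 10  (cmp 5,10)
JNZ L0: taken
ADD R6, 1 → R6=4+1=5
ADD R5, 1 → R5=5+1=6
CMP R5, 10  (cmp 6,10)
JNZ L0: taken
ADD R6, 1 → R6=5+1=6
ADD R5, 1 → R5=6+1=7
CMP R5, 10  (cmp 7,10)
JNZ L0: taken
ADD R6, 1 → R6=6+1=7
ADD R5, 1 → R5=7+1=8
CMP R5, 10  (cmp 8,10)
JNZ L0: taken
ADD R6, 1 → R6=7+1=8
ADD R5, 1 → R5=8+1=9
CMP R5, 10  (cmp 9,10)
JNZ L0: taken
ADD R6, 1 → R6=8+1=9
ADD R5, 1 → R5=9+1=10
CMP R5, 10  (cmp 10,10)
JNZ L0: not taken
SUB R1, 9 → R1=5-9=-4
halt.
Total executed instructions: 33.

33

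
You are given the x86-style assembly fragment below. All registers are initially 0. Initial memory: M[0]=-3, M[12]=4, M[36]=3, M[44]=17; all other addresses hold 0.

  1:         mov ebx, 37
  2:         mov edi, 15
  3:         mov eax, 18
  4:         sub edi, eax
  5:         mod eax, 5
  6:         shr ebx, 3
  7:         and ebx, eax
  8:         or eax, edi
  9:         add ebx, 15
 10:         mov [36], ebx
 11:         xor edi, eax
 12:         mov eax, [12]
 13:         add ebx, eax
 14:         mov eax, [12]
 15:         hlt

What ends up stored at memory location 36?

after mov ebx, 37: ebx=37
after mov edi, 15: edi=15
after mov eax, 18: eax=18
after sub edi, eax: edi=15-18=-3
after mod eax, 5: eax=18%5=3
after shr ebx, 3: ebx=37>>3=4
after and ebx, eax: ebx=4&3=0
after or eax, edi: eax=3|(-3)=-1
after add ebx, 15: ebx=0+15=15
mov [36], ebx → M[36]=15
after xor edi, eax: edi=(-3)^(-1)=2
after mov eax, [12]: eax=M[12]=4
after add ebx, eax: ebx=15+4=19
after mov eax, [12]: eax=M[12]=4
halt.

15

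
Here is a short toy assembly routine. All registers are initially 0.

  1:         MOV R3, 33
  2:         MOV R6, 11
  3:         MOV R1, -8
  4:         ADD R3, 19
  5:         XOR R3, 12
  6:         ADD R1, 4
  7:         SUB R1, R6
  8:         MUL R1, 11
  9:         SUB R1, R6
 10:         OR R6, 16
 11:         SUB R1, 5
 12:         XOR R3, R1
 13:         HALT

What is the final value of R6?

MOV R3, 33 → R3=33
MOV R6, 11 → R6=11
MOV R1, -8 → R1=-8
ADD R3, 19 → R3=33+19=52
XOR R3, 12 → R3=52^12=56
ADD R1, 4 → R1=(-8)+4=-4
SUB R1, R6 → R1=(-4)-11=-15
MUL R1, 11 → R1=(-15)*11=-165
SUB R1, R6 → R1=(-165)-11=-176
OR R6, 16 → R6=11|16=27
SUB R1, 5 → R1=(-176)-5=-181
XOR R3, R1 → R3=56^(-181)=-141
halt.

27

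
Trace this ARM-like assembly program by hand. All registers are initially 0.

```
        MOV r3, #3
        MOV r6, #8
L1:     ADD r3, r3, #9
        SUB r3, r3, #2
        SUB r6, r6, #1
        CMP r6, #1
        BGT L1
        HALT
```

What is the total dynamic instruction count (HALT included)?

after MOV r3, #3: r3=3
after MOV r6, #8: r6=8
after ADD r3, r3, #9: r3=3+9=12
after SUB r3, r3, #2: r3=12-2=10
after SUB r6, r6, #1: r6=8-1=7
CMP r6, #1  (cmp 7,1)
BGT L1: taken
after ADD r3, r3, #9: r3=10+9=19
after SUB r3, r3, #2: r3=19-2=17
after SUB r6, r6, #1: r6=7-1=6
CMP r6, #1  (cmp 6,1)
BGT L1: taken
after ADD r3, r3, #9: r3=17+9=26
after SUB r3, r3, #2: r3=26-2=24
after SUB r6, r6, #1: r6=6-1=5
CMP r6, #1  (cmp 5,1)
BGT L1: taken
after ADD r3, r3, #9: r3=24+9=33
after SUB r3, r3, #2: r3=33-2=31
after SUB r6, r6, #1: r6=5-1=4
CMP r6, #1  (cmp 4,1)
BGT L1: taken
after ADD r3, r3, #9: r3=31+9=40
after SUB r3, r3, #2: r3=40-2=38
after SUB r6, r6, #1: r6=4-1=3
CMP r6, #1  (cmp 3,1)
BGT L1: taken
after ADD r3, r3, #9: r3=38+9=47
after SUB r3, r3, #2: r3=47-2=45
after SUB r6, r6, #1: r6=3-1=2
CMP r6, #1  (cmp 2,1)
BGT L1: taken
after ADD r3, r3, #9: r3=45+9=54
after SUB r3, r3, #2: r3=54-2=52
after SUB r6, r6, #1: r6=2-1=1
CMP r6, #1  (cmp 1,1)
BGT L1: not taken
halt.
Total executed instructions: 38.

38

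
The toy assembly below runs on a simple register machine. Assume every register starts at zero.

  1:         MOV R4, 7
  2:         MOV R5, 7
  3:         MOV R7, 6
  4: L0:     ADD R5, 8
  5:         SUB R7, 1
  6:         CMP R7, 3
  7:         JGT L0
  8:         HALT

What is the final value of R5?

31

MOV R4, 7 → R4=7
MOV R5, 7 → R5=7
MOV R7, 6 → R7=6
ADD R5, 8 → R5=7+8=15
SUB R7, 1 → R7=6-1=5
CMP R7, 3  (cmp 5,3)
JGT L0: taken
ADD R5, 8 → R5=15+8=23
SUB R7, 1 → R7=5-1=4
CMP R7, 3  (cmp 4,3)
JGT L0: taken
ADD R5, 8 → R5=23+8=31
SUB R7, 1 → R7=4-1=3
CMP R7, 3  (cmp 3,3)
JGT L0: not taken
halt.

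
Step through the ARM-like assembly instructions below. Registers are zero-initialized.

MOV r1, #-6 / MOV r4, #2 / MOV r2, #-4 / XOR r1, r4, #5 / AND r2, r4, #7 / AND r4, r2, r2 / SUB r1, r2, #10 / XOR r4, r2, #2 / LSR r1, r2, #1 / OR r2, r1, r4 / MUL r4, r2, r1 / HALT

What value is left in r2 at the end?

1

MOV r1, #-6 → r1=-6
MOV r4, #2 → r4=2
MOV r2, #-4 → r2=-4
XOR r1, r4, #5 → r1=2^5=7
AND r2, r4, #7 → r2=2&7=2
AND r4, r2, r2 → r4=2&2=2
SUB r1, r2, #10 → r1=2-10=-8
XOR r4, r2, #2 → r4=2^2=0
LSR r1, r2, #1 → r1=2>>1=1
OR r2, r1, r4 → r2=1|0=1
MUL r4, r2, r1 → r4=1*1=1
halt.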